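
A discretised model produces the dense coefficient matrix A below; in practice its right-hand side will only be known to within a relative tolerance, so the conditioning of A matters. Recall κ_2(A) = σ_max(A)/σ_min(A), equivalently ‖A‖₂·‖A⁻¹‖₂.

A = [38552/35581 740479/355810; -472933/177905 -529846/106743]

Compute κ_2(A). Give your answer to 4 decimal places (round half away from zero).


241.5000

AᵀA = [1543325681/187279225 347221394/22473507; 347221394/22473507 195316335601/6742052100]; tr = 868083253/23328900, det = 13845841/583222500
eigenvalues of AᵀA: λ = (tr ± √(tr²−4·det))/2 = 3721/100, 3721/5832225
κ_2(A) = √(λ_max/λ_min) = √((3721/100) / (3721/5832225)) = 241.5000


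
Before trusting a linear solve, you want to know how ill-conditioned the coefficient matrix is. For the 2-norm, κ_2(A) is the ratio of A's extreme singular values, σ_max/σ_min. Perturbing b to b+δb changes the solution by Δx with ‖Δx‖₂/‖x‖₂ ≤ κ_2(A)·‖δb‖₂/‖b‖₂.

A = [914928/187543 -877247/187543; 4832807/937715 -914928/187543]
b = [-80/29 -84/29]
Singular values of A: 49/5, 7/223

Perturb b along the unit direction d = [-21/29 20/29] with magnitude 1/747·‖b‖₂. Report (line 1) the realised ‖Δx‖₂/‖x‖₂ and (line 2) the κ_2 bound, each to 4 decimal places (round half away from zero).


from the listed singular values, σ₁ = 49/5, σ_n = 7/223
condition number: (49/5) ÷ (7/223) = 312.2000
bound on ‖Δx‖/‖x‖: κ·ε = 312.2000·1/747 = 0.4179
solve Ax = b  →  x = [-0.2956 0.2815]
‖b‖₂ = 4.0000 and ‖x‖₂ = 0.4082
re-solving with b+δb shifts x by Δx of norm 0.1706
relative error = 0.4179
realised/bound = 1 exactly: the bound is attained for this b and d

0.4179
0.4179


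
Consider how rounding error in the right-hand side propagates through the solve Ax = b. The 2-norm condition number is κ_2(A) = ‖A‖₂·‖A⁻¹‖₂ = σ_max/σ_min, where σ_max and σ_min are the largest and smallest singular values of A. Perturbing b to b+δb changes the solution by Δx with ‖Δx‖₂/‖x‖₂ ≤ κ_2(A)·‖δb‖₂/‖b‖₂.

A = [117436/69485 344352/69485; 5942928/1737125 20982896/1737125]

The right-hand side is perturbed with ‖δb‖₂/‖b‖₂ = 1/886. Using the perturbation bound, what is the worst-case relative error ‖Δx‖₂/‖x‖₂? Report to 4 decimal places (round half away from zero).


form AᵀA = [259987585936/17855640625 887422580352/17855640625; 887422580352/17855640625 3043747704064/17855640625] with trace 5285976464/28569025 and determinant 342102016/28569025
λ_max, λ_min = (5285976464/28569025 ± √27902453093771325696/816189189450625)/2 = 4624/25, 73984/1142761
κ = σ_max/σ_min = (68/5)/(272/1069) = 53.4500
perturbation bound = 53.4500·1/886 = 0.0603

0.0603


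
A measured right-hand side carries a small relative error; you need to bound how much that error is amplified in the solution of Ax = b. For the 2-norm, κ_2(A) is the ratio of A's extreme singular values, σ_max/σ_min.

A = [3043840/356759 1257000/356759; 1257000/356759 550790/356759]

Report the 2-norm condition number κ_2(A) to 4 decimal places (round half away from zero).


131.9375

form AᵀA = [64171662400/753118249 26736390000/753118249; 26736390000/753118249 11144488900/753118249] with trace 445657700/4456321 and determinant 2560000/4456321
solving λ² − 445657700/4456321·λ + 2560000/4456321 = 0 gives λ = 100, 25600/4456321
so κ_2 = √(100 / (25600/4456321)) = 131.9375


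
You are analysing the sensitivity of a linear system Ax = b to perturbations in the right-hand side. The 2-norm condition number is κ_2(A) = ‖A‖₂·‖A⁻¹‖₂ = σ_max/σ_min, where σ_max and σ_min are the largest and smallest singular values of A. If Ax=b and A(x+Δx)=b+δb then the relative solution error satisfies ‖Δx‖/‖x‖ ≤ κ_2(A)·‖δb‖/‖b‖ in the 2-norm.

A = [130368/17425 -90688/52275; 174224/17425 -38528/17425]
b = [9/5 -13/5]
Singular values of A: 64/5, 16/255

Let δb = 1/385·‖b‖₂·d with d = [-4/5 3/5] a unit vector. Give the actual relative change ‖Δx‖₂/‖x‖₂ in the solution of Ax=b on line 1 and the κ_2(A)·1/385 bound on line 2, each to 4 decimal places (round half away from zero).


σ_max = 64/5, σ_min = 16/255
condition number: (64/5) ÷ (16/255) = 204.0000
worst-case relative error ≤ 204.0000 × 1/385 = 0.5299
solve Ax = b  →  x = [-10.5716 -46.6292]
‖b‖ = 3.1623, ‖x‖ = 47.8126
δb = ε·‖b‖·d = [-0.0066 0.0049]; solving A·Δx = δb gives ‖Δx‖ = 0.1309
relative error = 0.0027
realised/bound (from unrounded values) ≈ 0.0052

0.0027
0.5299


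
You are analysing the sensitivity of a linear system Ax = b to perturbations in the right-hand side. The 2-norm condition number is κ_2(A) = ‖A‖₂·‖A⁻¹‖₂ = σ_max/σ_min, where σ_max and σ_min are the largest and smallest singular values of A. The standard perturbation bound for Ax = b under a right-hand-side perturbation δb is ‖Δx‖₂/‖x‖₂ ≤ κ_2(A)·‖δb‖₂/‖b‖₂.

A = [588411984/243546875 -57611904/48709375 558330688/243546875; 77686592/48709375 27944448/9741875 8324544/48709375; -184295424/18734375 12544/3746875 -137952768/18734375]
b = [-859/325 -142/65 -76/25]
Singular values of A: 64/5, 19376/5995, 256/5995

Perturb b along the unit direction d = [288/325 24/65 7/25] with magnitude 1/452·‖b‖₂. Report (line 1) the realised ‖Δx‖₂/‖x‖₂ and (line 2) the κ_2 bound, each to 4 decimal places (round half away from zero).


largest singular value 64/5, smallest 256/5995
κ_2(A) = (64/5) / (256/5995) = 299.7500
worst-case relative error ≤ 299.7500 × 1/452 = 0.6632
solve Ax = b  →  x = [54.0280 -26.5252 -71.7769]
‖b‖ = 4.5826, ‖x‖ = 93.6725
with δb = [0.0090 0.0037 0.0028], A·Δx = δb → ‖Δx‖ = 0.2374
relative error = 0.0025
realised/bound (from unrounded values) ≈ 0.0038

0.0025
0.6632


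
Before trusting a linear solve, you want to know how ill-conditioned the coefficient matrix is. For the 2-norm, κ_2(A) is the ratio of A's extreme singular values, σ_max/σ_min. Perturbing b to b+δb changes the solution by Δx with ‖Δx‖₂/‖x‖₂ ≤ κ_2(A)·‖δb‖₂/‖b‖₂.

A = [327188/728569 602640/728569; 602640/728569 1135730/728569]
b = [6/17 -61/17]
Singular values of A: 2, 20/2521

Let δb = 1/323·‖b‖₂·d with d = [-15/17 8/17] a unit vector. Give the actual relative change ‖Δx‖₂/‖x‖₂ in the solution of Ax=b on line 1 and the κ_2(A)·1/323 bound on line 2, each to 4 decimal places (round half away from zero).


0.0056
0.7805

σ_max = 2, σ_min = 20/2521
κ_2(A) = 2 / (20/2521) = 252.1000
κ_2(A)·‖δb‖/‖b‖ = 0.7805
solve Ax = b  →  x = [221.7353 -119.9588]
‖b‖₂ = 3.6056 and ‖x‖₂ = 252.1045
δb = ε·‖b‖·d = [-0.0098 0.0053]; solving A·Δx = δb gives ‖Δx‖ = 1.4071
dividing the unrounded norms, ‖Δx‖/‖x‖ = 0.0056
so the bound overstates the realised error by a factor of ≈ 139.8424 (computed from the unrounded values)


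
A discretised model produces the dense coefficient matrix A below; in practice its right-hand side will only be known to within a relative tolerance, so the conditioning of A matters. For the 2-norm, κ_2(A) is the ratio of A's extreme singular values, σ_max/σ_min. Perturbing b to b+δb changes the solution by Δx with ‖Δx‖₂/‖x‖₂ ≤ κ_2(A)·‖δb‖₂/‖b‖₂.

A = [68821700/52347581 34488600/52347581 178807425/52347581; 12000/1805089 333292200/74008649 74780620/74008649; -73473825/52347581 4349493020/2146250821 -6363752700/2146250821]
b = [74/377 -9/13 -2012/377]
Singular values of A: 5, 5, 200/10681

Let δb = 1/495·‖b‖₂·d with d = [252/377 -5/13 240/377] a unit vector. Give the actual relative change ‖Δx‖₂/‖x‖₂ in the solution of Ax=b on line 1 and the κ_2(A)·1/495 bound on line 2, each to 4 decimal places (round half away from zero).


from the listed singular values, σ₁ = 5, σ_n = 200/10681
condition number: 5 ÷ (200/10681) = 267.0250
bound on ‖Δx‖/‖x‖: κ·ε = 267.0250·1/495 = 0.5394
solve Ax = b  →  x = [148.1985 12.9742 -59.4856]
2-norm of b is 5.3852; of x, 160.2175
with δb = [0.0073 -0.0042 0.0069], A·Δx = δb → ‖Δx‖ = 0.5810
relative error = 0.0036
tightness: 0.0036 against a bound of 0.5394 (unrounded ratio ≈ 0.0067)

0.0036
0.5394


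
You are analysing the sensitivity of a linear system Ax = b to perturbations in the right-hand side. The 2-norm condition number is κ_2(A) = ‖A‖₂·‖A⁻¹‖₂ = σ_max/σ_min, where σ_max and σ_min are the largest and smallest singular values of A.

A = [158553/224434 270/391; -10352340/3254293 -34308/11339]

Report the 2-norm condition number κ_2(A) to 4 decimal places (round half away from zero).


342.1250

AᵀA = [267594121449/25200292516 9101692575/900010447; 9101692575/900010447 1238347764/128572921]; tr = 606789873/29964676, det = 26244/7491169
λ_max, λ_min = (606789873/29964676 ± √368181367688045025/897881807784976)/2 = 81/4, 1296/7491169
κ_2(A) = √(λ_max/λ_min) = √((81/4) / (1296/7491169)) = 342.1250


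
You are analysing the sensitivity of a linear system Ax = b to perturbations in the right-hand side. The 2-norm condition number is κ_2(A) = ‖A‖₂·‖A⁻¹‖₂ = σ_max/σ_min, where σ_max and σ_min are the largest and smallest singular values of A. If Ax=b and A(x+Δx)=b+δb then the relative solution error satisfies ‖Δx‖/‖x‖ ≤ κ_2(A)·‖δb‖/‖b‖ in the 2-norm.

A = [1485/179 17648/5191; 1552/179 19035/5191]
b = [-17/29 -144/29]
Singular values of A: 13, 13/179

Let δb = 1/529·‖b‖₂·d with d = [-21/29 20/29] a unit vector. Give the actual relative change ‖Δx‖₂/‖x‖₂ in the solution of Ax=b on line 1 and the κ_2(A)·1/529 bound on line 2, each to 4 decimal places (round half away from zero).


0.0032
0.3384

σ_max = 13, σ_min = 13/179
κ = σ_max/σ_min = 13/(13/179) = 179.0000
worst-case relative error ≤ 179.0000 × 1/529 = 0.3384
solve Ax = b  →  x = [15.6036 -38.2485]
‖b‖ = 5.0000, ‖x‖ = 41.3088
Δx = A⁻¹·δb where δb = 1/529·5.0000·d; ‖Δx‖ = 0.1301
dividing the unrounded norms, ‖Δx‖/‖x‖ = 0.0032
tightness: 0.0032 against a bound of 0.3384 (unrounded ratio ≈ 0.0093)


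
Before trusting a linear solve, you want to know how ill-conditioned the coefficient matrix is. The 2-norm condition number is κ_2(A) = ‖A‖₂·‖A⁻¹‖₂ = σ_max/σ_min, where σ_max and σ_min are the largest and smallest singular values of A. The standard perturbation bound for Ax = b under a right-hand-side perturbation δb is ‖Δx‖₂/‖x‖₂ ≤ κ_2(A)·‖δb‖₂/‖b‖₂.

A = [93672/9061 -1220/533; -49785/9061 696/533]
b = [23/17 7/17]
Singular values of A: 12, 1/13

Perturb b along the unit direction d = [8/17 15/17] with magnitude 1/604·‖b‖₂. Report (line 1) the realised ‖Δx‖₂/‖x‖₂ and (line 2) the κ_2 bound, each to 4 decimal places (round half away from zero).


largest singular value 12, smallest 1/13
κ_2(A) = 12 / (1/13) = 156.0000
bound on ‖Δx‖/‖x‖: κ·ε = 156.0000·1/604 = 0.2583
solve Ax = b  →  x = [2.9350 12.6646]
‖b‖ = 1.4142, ‖x‖ = 13.0003
re-solving with b+δb shifts x by Δx of norm 0.0304
realised ‖Δx‖/‖x‖ = 0.0023
so the bound overstates the realised error by a factor of ≈ 110.3109 (computed from the unrounded values)

0.0023
0.2583


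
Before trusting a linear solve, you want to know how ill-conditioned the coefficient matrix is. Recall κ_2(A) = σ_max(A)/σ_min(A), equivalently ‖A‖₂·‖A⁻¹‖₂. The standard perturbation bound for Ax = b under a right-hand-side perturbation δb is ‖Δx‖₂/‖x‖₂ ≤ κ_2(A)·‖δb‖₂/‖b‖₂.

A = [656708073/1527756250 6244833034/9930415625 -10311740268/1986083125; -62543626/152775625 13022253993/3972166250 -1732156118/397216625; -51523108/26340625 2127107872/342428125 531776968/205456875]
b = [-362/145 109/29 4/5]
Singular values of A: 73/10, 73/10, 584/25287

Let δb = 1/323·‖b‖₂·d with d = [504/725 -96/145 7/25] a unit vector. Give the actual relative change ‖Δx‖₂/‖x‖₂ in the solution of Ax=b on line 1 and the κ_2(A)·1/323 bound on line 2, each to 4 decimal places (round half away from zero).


0.0035
0.9786

σ_max = 73/10, σ_min = 584/25287
condition number: (73/10) ÷ (584/25287) = 316.0875
bound on ‖Δx‖/‖x‖: κ·ε = 316.0875·1/323 = 0.9786
solve Ax = b  →  x = [-166.3474 -44.4697 -18.6774]
2-norm of b is 4.5826; of x, 173.1989
re-solving with b+δb shifts x by Δx of norm 0.6143
relative error = 0.0035
realised/bound (from unrounded values) ≈ 0.0036


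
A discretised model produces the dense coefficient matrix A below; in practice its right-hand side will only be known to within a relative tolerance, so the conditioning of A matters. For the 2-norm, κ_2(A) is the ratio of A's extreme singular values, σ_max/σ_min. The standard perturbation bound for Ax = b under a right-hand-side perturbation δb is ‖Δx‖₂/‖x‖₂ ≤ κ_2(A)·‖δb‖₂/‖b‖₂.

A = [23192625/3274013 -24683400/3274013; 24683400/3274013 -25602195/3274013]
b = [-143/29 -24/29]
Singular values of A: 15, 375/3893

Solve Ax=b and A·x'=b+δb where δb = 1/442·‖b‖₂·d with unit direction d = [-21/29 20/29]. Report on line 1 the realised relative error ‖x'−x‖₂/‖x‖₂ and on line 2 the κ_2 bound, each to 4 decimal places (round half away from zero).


σ_max = 15, σ_min = 375/3893
κ_2(A) = 15 / (375/3893) = 155.7200
worst-case relative error ≤ 155.7200 × 1/442 = 0.3523
solve Ax = b  →  x = [22.3686 21.6717]
2-norm of b is 5.0000; of x, 31.1451
δb = ε·‖b‖·d = [-0.0082 0.0078]; solving A·Δx = δb gives ‖Δx‖ = 0.1174
realised ‖Δx‖/‖x‖ = 0.0038
realised/bound (from unrounded values) ≈ 0.0107

0.0038
0.3523


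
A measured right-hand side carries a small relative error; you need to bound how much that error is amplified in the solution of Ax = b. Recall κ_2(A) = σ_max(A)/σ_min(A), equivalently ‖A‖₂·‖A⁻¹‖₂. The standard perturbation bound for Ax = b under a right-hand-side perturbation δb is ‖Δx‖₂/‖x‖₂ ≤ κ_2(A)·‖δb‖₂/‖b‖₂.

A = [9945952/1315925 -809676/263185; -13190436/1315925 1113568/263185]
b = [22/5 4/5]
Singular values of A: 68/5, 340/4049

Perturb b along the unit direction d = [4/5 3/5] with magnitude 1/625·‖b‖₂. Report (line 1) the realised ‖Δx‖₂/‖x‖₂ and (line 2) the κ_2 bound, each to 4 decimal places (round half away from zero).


from the listed singular values, σ₁ = 68/5, σ_n = 340/4049
κ_2(A) = (68/5) / (340/4049) = 161.9600
perturbation bound = 161.9600·1/625 = 0.2591
solve Ax = b  →  x = [18.4570 43.9145]
‖b‖ = 4.4721, ‖x‖ = 47.6355
with δb = [0.0057 0.0043], A·Δx = δb → ‖Δx‖ = 0.0852
relative error = 0.0018
tightness: 0.0018 against a bound of 0.2591 (unrounded ratio ≈ 0.0069)

0.0018
0.2591


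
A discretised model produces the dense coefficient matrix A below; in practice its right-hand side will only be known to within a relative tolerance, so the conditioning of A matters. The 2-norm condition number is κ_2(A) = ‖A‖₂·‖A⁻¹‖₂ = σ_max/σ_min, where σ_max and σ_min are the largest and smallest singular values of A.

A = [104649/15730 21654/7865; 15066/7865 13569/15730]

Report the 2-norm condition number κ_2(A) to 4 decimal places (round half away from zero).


121.0000

M = AᵀA = [474374025/9897316 49410000/2474329; 49410000/2474329 82388025/9897316]. tr(M)=1647225/29282, det(M)=50625/234256
λ_max, λ_min = (1647225/29282 ± √678152250000/214358881)/2 = 225/4, 225/58564
κ = σ_max/σ_min = (15/2)/(15/242) = 121.0000


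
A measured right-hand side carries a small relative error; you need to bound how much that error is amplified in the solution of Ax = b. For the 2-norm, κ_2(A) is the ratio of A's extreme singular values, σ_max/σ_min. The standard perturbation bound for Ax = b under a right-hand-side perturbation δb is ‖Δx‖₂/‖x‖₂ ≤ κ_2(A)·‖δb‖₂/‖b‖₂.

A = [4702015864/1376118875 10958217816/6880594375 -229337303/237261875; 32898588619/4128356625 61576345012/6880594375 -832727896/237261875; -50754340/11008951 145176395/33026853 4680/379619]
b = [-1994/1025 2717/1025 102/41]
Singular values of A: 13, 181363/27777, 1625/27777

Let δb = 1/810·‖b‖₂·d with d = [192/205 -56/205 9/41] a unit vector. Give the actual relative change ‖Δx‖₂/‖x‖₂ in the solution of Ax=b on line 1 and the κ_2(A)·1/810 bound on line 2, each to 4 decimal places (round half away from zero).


0.0025
0.2743

largest singular value 13, smallest 1625/27777
κ = σ_max/σ_min = 13/(1625/27777) = 222.2160
bound on ‖Δx‖/‖x‖: κ·ε = 222.2160·1/810 = 0.2743
solve Ax = b  →  x = [-6.8325 -6.5079 -32.8627]
‖b‖₂ = 4.1231 and ‖x‖₂ = 34.1905
re-solving with b+δb shifts x by Δx of norm 0.0870
relative error = 0.0025
tightness: 0.0025 against a bound of 0.2743 (unrounded ratio ≈ 0.0093)


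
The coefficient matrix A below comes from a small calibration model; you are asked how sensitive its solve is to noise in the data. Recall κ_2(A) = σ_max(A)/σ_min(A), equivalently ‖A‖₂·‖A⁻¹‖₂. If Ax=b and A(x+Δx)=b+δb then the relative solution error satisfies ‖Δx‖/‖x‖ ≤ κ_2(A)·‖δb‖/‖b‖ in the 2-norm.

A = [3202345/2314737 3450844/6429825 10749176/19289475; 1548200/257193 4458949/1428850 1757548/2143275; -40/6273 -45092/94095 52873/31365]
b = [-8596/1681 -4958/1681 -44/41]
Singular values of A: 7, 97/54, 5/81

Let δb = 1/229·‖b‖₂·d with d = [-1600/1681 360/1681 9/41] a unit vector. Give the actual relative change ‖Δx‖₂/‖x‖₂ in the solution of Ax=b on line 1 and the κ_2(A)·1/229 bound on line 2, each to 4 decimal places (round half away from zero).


0.0065
0.4952

largest singular value 7, smallest 5/81
condition number: 7 ÷ (5/81) = 113.4000
bound on ‖Δx‖/‖x‖: κ·ε = 113.4000·1/229 = 0.4952
solve Ax = b  →  x = [-30.9983 54.9430 14.8653]
‖b‖₂ = 6.0000 and ‖x‖₂ = 64.8121
with δb = [-0.0249 0.0056 0.0058], A·Δx = δb → ‖Δx‖ = 0.4245
relative error = 0.0065
tightness: 0.0065 against a bound of 0.4952 (unrounded ratio ≈ 0.0132)


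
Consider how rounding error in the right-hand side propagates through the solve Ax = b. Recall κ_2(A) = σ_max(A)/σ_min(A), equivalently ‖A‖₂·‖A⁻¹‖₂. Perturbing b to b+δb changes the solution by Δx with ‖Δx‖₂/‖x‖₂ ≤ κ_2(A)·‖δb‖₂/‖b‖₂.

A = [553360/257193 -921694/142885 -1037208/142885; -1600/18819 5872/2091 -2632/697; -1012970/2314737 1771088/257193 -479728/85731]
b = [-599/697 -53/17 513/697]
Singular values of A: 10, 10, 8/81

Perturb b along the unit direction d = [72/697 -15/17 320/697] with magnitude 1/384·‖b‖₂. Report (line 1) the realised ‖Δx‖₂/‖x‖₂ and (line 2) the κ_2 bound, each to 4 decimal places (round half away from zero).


0.0029
0.2637

largest singular value 10, smallest 8/81
κ = σ_max/σ_min = 10/(8/81) = 101.2500
worst-case relative error ≤ 101.2500 × 1/384 = 0.2637
solve Ax = b  →  x = [29.6122 5.3522 4.1391]
‖b‖ = 3.3166, ‖x‖ = 30.3753
with δb = [0.0009 -0.0076 0.0040], A·Δx = δb → ‖Δx‖ = 0.0875
relative error = 0.0029
tightness: 0.0029 against a bound of 0.2637 (unrounded ratio ≈ 0.0109)


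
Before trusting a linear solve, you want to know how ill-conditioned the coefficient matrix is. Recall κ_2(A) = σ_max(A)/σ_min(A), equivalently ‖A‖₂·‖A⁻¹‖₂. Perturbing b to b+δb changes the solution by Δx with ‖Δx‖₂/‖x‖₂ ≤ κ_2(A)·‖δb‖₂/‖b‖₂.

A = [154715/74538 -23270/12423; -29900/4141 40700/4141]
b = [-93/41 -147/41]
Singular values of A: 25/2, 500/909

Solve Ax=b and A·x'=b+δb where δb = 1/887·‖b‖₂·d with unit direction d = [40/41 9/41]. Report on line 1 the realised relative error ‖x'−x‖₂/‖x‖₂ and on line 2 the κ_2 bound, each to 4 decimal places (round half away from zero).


largest singular value 25/2, smallest 500/909
κ_2(A) = (25/2) / (500/909) = 22.7250
bound on ‖Δx‖/‖x‖: κ·ε = 22.7250·1/887 = 0.0256
solve Ax = b  →  x = [-4.2192 -3.4644]
2-norm of b is 4.2426; of x, 5.4593
re-solving with b+δb shifts x by Δx of norm 0.0087
dividing the unrounded norms, ‖Δx‖/‖x‖ = 0.0016
tightness: 0.0016 against a bound of 0.0256 (unrounded ratio ≈ 0.0622)

0.0016
0.0256


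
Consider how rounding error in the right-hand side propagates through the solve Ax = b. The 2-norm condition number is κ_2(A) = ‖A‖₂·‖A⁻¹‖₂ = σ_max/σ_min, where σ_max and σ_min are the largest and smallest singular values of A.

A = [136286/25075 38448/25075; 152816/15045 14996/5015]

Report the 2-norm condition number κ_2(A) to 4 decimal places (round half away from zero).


212.4000

M = AᵀA = [2598557476/19580625 252631456/6526875; 252631456/6526875 24568336/2175625]. tr(M)=4511476/31329, det(M)=1600/3481
char-poly roots: 144 and 100/31329
σ_max=√144=12, σ_min=√(100/31329)=(10/177) → κ = 212.4000


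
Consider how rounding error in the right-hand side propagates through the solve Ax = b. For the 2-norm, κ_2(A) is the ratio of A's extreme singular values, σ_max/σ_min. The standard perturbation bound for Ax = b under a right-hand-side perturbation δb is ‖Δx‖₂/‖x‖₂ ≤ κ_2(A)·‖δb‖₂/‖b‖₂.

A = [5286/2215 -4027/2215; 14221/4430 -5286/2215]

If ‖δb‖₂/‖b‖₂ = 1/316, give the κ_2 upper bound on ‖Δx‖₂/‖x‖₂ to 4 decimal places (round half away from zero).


0.5608

M = AᵀA = [12560161/784996 -2354913/196249; -2354913/196249 1766341/196249]. tr(M)=19625525/784996, det(M)=15625/784996
λ_max, λ_min = (19625525/784996 ± √385112169275625/616218720016)/2 = 25, 625/784996
σ_max=√25=5, σ_min=√(625/784996)=(25/886) → κ = 177.2000
bound on ‖Δx‖/‖x‖: κ·ε = 177.2000·1/316 = 0.5608


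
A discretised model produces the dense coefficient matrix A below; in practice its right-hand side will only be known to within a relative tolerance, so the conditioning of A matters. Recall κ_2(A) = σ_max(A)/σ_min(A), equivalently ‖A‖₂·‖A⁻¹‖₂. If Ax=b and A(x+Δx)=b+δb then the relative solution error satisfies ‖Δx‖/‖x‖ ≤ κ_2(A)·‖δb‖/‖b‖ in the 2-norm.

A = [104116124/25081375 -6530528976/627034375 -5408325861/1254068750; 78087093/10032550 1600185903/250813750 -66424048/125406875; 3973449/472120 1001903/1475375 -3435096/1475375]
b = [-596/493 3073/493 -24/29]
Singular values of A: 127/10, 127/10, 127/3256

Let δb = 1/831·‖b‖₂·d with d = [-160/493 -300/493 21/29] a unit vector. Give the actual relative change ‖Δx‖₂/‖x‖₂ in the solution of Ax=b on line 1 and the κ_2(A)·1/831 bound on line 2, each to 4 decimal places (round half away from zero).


largest singular value 127/10, smallest 127/3256
κ_2(A) = (127/10) / (127/3256) = 325.6000
κ_2(A)·‖δb‖/‖b‖ = 0.3918
solve Ax = b  →  x = [-28.4876 27.8866 -94.4865]
‖b‖ = 6.4031, ‖x‖ = 102.5519
with δb = [-0.0025 -0.0047 0.0056], A·Δx = δb → ‖Δx‖ = 0.1975
relative error = 0.0019
so the bound overstates the realised error by a factor of ≈ 203.4022 (computed from the unrounded values)

0.0019
0.3918


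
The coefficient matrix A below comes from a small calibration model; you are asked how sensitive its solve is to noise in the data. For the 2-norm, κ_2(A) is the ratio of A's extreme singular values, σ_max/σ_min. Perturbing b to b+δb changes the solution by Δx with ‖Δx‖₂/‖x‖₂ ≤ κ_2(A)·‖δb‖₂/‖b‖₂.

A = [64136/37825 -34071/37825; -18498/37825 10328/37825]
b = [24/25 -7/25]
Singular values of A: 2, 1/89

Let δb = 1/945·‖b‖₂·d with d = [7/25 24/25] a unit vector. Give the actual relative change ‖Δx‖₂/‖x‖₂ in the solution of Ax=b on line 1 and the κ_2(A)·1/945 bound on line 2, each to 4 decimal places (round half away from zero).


largest singular value 2, smallest 1/89
condition number: 2 ÷ (1/89) = 178.0000
perturbation bound = 178.0000·1/945 = 0.1884
solve Ax = b  →  x = [0.4412 -0.2353]
‖b‖₂ = 1.0000 and ‖x‖₂ = 0.5000
Δx = A⁻¹·δb where δb = 1/945·1.0000·d; ‖Δx‖ = 0.0942
realised ‖Δx‖/‖x‖ = 0.1884
realised/bound = 1 exactly: the bound is attained for this b and d

0.1884
0.1884


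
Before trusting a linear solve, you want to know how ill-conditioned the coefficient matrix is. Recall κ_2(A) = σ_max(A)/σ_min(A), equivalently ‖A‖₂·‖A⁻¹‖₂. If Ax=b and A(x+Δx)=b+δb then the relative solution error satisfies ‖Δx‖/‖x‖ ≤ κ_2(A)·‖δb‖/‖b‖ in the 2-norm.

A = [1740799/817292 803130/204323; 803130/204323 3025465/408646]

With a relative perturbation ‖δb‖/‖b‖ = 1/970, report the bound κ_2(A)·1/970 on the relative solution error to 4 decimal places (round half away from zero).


form AᵀA = [46196075809/2311301776 10826593965/288912722; 10826593965/288912722 40600379425/577825444] with trace 721790981/7997584 and determinant 3258025/31990336
eigenvalues of AᵀA: λ = (tr ± √(tr²−4·det))/2 = 361/4, 9025/7997584
σ_max=√(361/4)=(19/2), σ_min=√(9025/7997584)=(95/2828) → κ = 282.8000
worst-case relative error ≤ 282.8000 × 1/970 = 0.2915

0.2915


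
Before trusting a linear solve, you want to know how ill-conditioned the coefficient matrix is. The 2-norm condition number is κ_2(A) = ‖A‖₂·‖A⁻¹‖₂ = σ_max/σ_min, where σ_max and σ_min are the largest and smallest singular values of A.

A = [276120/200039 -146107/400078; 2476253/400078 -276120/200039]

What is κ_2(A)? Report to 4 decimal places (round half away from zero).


119.0000

AᵀA = [3829148089/95218564 -215373600/23804641; -215373600/23804641 194120329/95218564]; tr = 1196689/28322, det = 28561/226576
eigenvalues of AᵀA: λ = (tr ± √(tr²−4·det))/2 = 169/4, 169/56644
σ_max=√(169/4)=(13/2), σ_min=√(169/56644)=(13/238) → κ = 119.0000


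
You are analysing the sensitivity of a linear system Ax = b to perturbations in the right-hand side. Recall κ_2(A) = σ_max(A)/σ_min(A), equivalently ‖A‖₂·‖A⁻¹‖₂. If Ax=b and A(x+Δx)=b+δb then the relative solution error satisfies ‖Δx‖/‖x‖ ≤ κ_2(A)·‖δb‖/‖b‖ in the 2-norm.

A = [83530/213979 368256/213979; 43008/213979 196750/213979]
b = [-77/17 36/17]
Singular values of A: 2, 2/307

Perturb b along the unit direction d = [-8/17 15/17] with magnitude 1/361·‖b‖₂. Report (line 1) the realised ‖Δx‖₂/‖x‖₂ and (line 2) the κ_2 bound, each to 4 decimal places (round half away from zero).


σ_max = 2, σ_min = 2/307
κ_2(A) = 2 / (2/307) = 307.0000
κ_2(A)·‖δb‖/‖b‖ = 0.8504
solve Ax = b  →  x = [-599.3537 133.3171]
2-norm of b is 5.0000; of x, 614.0018
with δb = [-0.0065 0.0122], A·Δx = δb → ‖Δx‖ = 2.1260
relative error = 0.0035
realised/bound (from unrounded values) ≈ 0.0041

0.0035
0.8504


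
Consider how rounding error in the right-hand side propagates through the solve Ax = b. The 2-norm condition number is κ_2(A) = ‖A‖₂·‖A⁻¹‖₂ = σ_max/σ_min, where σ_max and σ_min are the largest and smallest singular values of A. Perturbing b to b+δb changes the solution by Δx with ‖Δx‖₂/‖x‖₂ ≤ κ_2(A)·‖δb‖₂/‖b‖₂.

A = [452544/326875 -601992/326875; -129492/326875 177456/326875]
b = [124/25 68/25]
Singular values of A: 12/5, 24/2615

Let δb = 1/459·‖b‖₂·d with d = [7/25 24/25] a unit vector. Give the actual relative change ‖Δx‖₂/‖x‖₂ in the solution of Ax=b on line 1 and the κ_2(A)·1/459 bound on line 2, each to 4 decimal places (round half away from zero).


from the listed singular values, σ₁ = 12/5, σ_n = 24/2615
condition number: (12/5) ÷ (24/2615) = 261.5000
worst-case relative error ≤ 261.5000 × 1/459 = 0.5697
solve Ax = b  →  x = [349.6667 260.1667]
‖b‖ = 5.6569, ‖x‖ = 435.8365
Δx = A⁻¹·δb where δb = 1/459·5.6569·d; ‖Δx‖ = 1.3428
dividing the unrounded norms, ‖Δx‖/‖x‖ = 0.0031
tightness: 0.0031 against a bound of 0.5697 (unrounded ratio ≈ 0.0054)

0.0031
0.5697


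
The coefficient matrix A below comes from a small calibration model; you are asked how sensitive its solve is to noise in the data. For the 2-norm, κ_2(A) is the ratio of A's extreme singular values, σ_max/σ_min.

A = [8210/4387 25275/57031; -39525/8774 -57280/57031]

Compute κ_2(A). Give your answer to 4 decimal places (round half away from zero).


form AᵀA = [1831842025/76983076 103038750/19245769; 103038750/19245769 23194225/19245769] with trace 1144925/45796 and determinant 625/45796
solving λ² − 1144925/45796·λ + 625/45796 = 0 gives λ = 25, 25/45796
σ_max=√25=5, σ_min=√(25/45796)=(5/214) → κ = 214.0000

214.0000


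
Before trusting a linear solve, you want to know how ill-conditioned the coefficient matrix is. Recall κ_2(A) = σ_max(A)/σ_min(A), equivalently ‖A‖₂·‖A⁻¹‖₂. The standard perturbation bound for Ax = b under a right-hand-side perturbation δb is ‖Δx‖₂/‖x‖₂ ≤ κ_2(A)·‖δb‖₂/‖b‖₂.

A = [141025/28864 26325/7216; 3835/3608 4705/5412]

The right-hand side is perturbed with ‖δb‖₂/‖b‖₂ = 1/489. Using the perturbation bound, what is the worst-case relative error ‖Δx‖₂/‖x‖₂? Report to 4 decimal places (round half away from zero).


0.2160

form AᵀA = [12391025/495616 6968975/371712; 6968975/371712 3921025/278784] with trace 174255625/4460544 and determinant 9765625/71368704
solving λ² − 174255625/4460544·λ + 9765625/71368704 = 0 gives λ = 625/16, 15625/4460544
κ = σ_max/σ_min = (25/4)/(125/2112) = 105.6000
perturbation bound = 105.6000·1/489 = 0.2160


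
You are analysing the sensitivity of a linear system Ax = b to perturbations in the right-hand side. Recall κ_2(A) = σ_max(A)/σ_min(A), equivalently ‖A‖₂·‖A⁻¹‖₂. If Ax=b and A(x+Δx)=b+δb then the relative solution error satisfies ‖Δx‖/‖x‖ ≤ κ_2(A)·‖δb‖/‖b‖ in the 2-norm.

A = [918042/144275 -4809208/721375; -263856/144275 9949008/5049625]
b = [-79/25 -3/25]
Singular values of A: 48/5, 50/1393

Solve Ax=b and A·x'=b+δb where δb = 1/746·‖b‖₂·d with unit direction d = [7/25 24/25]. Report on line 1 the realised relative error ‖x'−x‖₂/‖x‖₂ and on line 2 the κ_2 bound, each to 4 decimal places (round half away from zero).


σ_max = 48/5, σ_min = 50/1393
condition number: (48/5) ÷ (50/1393) = 267.4560
bound on ‖Δx‖/‖x‖: κ·ε = 267.4560·1/746 = 0.3585
solve Ax = b  →  x = [-20.3900 -18.9875]
‖b‖ = 3.1623, ‖x‖ = 27.8618
re-solving with b+δb shifts x by Δx of norm 0.1181
relative error = 0.0042
tightness: 0.0042 against a bound of 0.3585 (unrounded ratio ≈ 0.0118)

0.0042
0.3585


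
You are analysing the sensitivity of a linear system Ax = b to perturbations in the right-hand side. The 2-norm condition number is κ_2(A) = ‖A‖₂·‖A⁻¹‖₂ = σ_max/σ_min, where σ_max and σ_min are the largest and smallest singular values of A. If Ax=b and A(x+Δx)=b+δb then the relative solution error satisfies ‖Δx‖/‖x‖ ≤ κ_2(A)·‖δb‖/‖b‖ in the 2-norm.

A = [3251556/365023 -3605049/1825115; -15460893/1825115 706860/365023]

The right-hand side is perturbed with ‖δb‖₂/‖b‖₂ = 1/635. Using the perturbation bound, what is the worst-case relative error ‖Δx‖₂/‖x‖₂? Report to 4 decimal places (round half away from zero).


M = AᵀA = [598519171089/3960814225 -26933062464/792162845; -26933062464/792162845 30306367161/3960814225]. tr(M)=14963130/94249, det(M)=15752961/58905625
char-poly roots: 3969/25 and 3969/2356225
κ = σ_max/σ_min = (63/5)/(63/1535) = 307.0000
perturbation bound = 307.0000·1/635 = 0.4835

0.4835


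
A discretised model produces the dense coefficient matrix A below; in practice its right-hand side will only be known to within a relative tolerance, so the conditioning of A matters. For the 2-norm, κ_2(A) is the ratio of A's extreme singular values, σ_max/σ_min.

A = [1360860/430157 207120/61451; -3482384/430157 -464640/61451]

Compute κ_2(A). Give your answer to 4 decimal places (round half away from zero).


42.7875

form AᵀA = [82715611024/1094881921 11242107840/156411703; 11242107840/156411703 1531296000/22344529] with trace 187573264/1301881 and determinant 14745600/1301881
λ_max, λ_min = (187573264/1301881 ± √35106941301719296/1694894138161)/2 = 144, 102400/1301881
κ_2(A) = √(λ_max/λ_min) = √(144 / (102400/1301881)) = 42.7875


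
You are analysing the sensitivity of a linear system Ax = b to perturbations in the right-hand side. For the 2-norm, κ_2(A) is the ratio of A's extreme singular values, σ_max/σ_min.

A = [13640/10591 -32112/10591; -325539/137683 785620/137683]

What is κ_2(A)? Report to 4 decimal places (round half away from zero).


272.5625

AᵀA = [475494889/65593801 -1141083900/65593801; -1141083900/65593801 2738644624/65593801]; tr = 19018577/388129, det = 256/7921
λ_max, λ_min = (19018577/388129 ± √361686796344225/150644120641)/2 = 49, 256/388129
κ_2(A) = √(λ_max/λ_min) = √(49 / (256/388129)) = 272.5625


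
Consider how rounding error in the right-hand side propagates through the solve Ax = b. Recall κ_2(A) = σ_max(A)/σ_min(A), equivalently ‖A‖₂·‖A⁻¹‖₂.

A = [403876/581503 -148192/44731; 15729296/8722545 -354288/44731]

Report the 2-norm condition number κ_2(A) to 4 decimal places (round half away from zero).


163.6500

M = AᵀA = [1681134987664/450194031225 -165909453952/10004311805; -165909453952/10004311805 147480855808/2000862361]. tr(M)=20740230544/267813225, det(M)=59969536/267813225
char-poly roots: 1936/25 and 30976/10712529
κ_2(A) = √(λ_max/λ_min) = √((1936/25) / (30976/10712529)) = 163.6500


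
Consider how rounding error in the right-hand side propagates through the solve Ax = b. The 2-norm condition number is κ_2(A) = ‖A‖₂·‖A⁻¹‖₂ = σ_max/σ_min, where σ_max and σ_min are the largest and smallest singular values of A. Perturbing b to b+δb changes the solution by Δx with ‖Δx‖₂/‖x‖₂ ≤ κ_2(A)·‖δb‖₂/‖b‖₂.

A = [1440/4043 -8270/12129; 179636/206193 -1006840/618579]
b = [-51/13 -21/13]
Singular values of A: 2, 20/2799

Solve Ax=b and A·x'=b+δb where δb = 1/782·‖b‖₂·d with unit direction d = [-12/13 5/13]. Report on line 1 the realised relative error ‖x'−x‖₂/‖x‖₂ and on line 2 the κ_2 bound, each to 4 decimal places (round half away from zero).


from the listed singular values, σ₁ = 2, σ_n = 20/2799
κ = σ_max/σ_min = 2/(20/2799) = 279.9000
perturbation bound = 279.9000·1/782 = 0.3579
solve Ax = b  →  x = [369.7500 198.9000]
2-norm of b is 4.2426; of x, 419.8527
δb = ε·‖b‖·d = [-0.0050 0.0021]; solving A·Δx = δb gives ‖Δx‖ = 0.7593
dividing the unrounded norms, ‖Δx‖/‖x‖ = 0.0018
so the bound overstates the realised error by a factor of ≈ 197.9205 (computed from the unrounded values)

0.0018
0.3579


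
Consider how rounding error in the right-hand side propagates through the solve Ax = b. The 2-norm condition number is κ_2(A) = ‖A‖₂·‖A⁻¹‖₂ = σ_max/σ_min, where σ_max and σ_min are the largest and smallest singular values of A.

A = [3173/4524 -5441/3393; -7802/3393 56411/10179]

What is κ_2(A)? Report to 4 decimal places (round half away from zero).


195.7500

M = AᵀA = [1064550625/184199184 -1915853125/138149388; -1915853125/138149388 3448641250/103612041]. tr(M)=383190625/9809424, det(M)=390625/9809424
λ_max, λ_min = (383190625/9809424 ± √146819727862890625/96224799211776)/2 = 625/16, 625/613089
κ_2(A) = √(λ_max/λ_min) = √((625/16) / (625/613089)) = 195.7500


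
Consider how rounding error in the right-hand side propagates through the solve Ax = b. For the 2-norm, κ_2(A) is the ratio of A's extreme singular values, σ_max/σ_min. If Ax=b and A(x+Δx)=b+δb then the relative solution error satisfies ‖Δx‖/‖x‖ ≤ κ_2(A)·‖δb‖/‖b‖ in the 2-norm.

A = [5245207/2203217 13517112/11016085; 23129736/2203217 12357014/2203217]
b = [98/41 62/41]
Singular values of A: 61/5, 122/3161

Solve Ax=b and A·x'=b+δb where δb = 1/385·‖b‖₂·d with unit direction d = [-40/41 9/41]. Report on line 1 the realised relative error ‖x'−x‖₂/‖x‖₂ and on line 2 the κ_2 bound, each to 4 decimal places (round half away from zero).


0.0037
0.8210

from the listed singular values, σ₁ = 61/5, σ_n = 122/3161
condition number: (61/5) ÷ (122/3161) = 316.1000
perturbation bound = 316.1000·1/385 = 0.8210
solve Ax = b  →  x = [24.5304 -45.6461]
2-norm of b is 2.8284; of x, 51.8199
Δx = A⁻¹·δb where δb = 1/385·2.8284·d; ‖Δx‖ = 0.1903
dividing the unrounded norms, ‖Δx‖/‖x‖ = 0.0037
tightness: 0.0037 against a bound of 0.8210 (unrounded ratio ≈ 0.0045)


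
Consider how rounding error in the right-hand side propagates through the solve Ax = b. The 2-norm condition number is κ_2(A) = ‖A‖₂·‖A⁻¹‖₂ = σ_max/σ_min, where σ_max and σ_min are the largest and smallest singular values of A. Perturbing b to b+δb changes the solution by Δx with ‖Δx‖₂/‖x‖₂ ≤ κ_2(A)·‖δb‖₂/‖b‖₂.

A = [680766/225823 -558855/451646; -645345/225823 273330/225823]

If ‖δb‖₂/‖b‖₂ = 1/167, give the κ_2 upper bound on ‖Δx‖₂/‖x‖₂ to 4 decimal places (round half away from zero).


1.0760

AᵀA = [80482257/4664413 -33533055/4664413; -33533055/4664413 55900125/18657652]; tr = 29063781/1435204, det = 18225/1435204
eigenvalues of AᵀA: λ = (tr ± √(tr²−4·det))/2 = 81/4, 225/358801
κ = σ_max/σ_min = (9/2)/(15/599) = 179.7000
worst-case relative error ≤ 179.7000 × 1/167 = 1.0760


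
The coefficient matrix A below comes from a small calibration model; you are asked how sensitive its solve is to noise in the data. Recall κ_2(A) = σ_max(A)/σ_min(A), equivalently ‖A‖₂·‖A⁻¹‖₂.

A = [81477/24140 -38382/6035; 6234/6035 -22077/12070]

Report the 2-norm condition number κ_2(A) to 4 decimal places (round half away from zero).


142.0000

form AᵀA = [290412225/23309584 -68050125/2913698; -68050125/2913698 255204225/5827396] with trace 4537125/80656 and determinant 50625/322624
eigenvalues of AᵀA: λ = (tr ± √(tr²−4·det))/2 = 225/4, 225/80656
κ_2(A) = √(λ_max/λ_min) = √((225/4) / (225/80656)) = 142.0000


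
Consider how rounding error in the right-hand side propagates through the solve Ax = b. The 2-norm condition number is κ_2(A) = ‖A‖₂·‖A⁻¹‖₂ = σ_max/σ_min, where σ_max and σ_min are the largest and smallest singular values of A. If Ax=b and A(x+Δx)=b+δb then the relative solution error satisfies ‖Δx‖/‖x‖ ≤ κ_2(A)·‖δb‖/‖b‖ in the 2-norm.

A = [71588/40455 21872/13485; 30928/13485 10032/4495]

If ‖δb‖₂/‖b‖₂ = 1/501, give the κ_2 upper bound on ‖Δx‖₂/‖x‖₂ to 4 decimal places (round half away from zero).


0.1392

form AᵀA = [549348496/65464281 174328000/21821427; 174328000/21821427 55366144/7273809] with trace 1245712/77841 and determinant 4096/77841
eigenvalues of AᵀA: λ = (tr ± √(tr²−4·det))/2 = 16, 256/77841
so κ_2 = √(16 / (256/77841)) = 69.7500
κ_2(A)·‖δb‖/‖b‖ = 0.1392


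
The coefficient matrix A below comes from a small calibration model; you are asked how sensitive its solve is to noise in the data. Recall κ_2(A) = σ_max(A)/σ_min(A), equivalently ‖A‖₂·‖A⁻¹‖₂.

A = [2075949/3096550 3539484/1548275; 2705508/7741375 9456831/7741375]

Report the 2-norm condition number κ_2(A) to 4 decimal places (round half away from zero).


364.3000

AᵀA = [474111420129/829465562500 406342163682/207366390625; 406342163682/207366390625 1393184523249/207366390625]; tr = 9674959221/1327144900, det = 531441/1327144900
λ_max, λ_min = (9674959221/1327144900 ± √93602014731161723241/1761313585596010000)/2 = 729/100, 729/13271449
σ_max=√(729/100)=(27/10), σ_min=√(729/13271449)=(27/3643) → κ = 364.3000
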